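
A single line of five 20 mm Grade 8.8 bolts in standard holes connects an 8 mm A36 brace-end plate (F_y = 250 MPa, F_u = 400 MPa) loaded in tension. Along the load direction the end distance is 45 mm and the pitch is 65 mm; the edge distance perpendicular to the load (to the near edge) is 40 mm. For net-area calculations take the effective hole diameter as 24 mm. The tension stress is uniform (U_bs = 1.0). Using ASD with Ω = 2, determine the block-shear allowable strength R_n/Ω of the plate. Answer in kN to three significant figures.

228 kN

Shear plane L_v = 45 + 4·65 = 305 mm; A_gv = 305 × 8 = 2440 mm².
A_nv = (305 − 4.5·24) × 8 = 1576 mm².
A_nt = (40 − 0.5·24) × 8 = 224 mm².
0.6 F_u A_nv = 378.2 kN; 0.6 F_y A_gv = 366 kN → shear yielding governs the shear term.
R_n = 366 + 1.0 × 400 × 224 / 1000 = 455.6 kN.
Allowable strength R_n/Ω = 455.6 / 2 = 228 kN.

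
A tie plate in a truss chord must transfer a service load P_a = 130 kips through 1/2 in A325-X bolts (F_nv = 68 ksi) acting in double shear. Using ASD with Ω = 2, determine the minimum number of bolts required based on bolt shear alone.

10 bolts

A_b = π·0.5²/4 = 0.1963 in².
Per-bolt allowable strength R_n/Ω = 68 × 0.1963 × 2 / 2 = 13.35 kips.
n ≥ 130 / 13.35 = 9.737 → use 10 bolts.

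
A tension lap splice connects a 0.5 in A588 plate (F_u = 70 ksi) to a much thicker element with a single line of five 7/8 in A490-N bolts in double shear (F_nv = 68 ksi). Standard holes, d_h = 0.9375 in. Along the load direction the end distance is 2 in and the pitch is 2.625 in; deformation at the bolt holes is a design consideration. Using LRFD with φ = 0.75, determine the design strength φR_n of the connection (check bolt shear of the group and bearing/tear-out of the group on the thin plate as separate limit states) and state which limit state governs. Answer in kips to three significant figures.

261 kips (bearing governs)

Bolt shear: A_b = π·0.875²/4 = 0.6013 in²; R_n = 68 × 0.6013 × 5 × 2 = 408.9 kips → 0.75 × 408.9 = 307 kips.
Bearing (1.2 l_c t F_u ≤ 2.4 d t F_u): upper limit = 2.4·0.875·0.5·70 = 73.5 kips.
  Edge l_c = 2 − 0.9375/2 = 1.531 → r_n = 64.31 kips; interior l_c = 2.625 − 0.9375 = 1.688 → r_n = 70.88 kips.
  R_n,bearing = 1·64.31 + 4·70.88 = 347.8 kips → 0.75 × 347.8 = 261 kips.
Bearing governs: 261 kips.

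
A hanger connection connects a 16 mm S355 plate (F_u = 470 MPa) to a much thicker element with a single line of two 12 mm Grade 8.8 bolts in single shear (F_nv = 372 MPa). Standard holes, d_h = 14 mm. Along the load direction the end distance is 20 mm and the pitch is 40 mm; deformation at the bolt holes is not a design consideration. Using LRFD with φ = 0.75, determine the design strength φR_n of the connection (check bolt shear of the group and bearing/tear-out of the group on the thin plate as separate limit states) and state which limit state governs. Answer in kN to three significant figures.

Bolt shear: A_b = π·12²/4 = 113.1 mm²; R_n = 372 × 113.1 × 2 × 1 / 1000 = 84.14 kN → 0.75 × 84.14 = 63.1 kN.
Bearing (1.5 l_c t F_u ≤ 3.0 d t F_u): upper limit = 3.0·12·16·470 / 1000 = 270.7 kN.
  Edge l_c = 20 − 14/2 = 13 → r_n = 146.6 kN; interior l_c = 40 − 14 = 26 → r_n = 270.7 kN.
  R_n,bearing = 1·146.6 + 1·270.7 = 417.4 kN → 0.75 × 417.4 = 313 kN.
Bolt shear governs: 63.1 kN.

63.1 kN (bolt shear governs)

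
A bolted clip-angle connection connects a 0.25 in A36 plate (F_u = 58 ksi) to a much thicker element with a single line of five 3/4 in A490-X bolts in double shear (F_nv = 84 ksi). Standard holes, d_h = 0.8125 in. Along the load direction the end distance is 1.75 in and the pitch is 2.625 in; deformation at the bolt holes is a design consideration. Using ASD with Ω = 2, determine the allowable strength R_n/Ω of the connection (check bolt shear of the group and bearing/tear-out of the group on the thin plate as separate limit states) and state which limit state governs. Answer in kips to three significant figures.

63.9 kips (bearing governs)

Bolt shear: A_b = π·0.75²/4 = 0.4418 in²; R_n = 84 × 0.4418 × 5 × 2 = 371.1 kips → 371.1 / 2 = 186 kips.
Bearing (1.2 l_c t F_u ≤ 2.4 d t F_u): upper limit = 2.4·0.75·0.25·58 = 26.1 kips.
  Edge l_c = 1.75 − 0.8125/2 = 1.344 → r_n = 23.38 kips; interior l_c = 2.625 − 0.8125 = 1.812 → r_n = 26.1 kips.
  R_n,bearing = 1·23.38 + 4·26.1 = 127.8 kips → 127.8 / 2 = 63.9 kips.
Bearing governs: 63.9 kips.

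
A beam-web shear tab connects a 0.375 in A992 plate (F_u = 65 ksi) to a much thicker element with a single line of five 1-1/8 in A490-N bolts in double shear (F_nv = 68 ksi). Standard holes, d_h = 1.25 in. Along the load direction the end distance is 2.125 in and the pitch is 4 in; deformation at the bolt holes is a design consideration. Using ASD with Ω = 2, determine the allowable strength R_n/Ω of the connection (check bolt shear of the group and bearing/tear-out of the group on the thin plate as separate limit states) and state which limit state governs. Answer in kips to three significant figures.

Bolt shear: A_b = π·1.125²/4 = 0.994 in²; R_n = 68 × 0.994 × 5 × 2 = 675.9 kips → 675.9 / 2 = 338 kips.
Bearing (1.2 l_c t F_u ≤ 2.4 d t F_u): upper limit = 2.4·1.125·0.375·65 = 65.81 kips.
  Edge l_c = 2.125 − 1.25/2 = 1.5 → r_n = 43.87 kips; interior l_c = 4 − 1.25 = 2.75 → r_n = 65.81 kips.
  R_n,bearing = 1·43.87 + 4·65.81 = 307.1 kips → 307.1 / 2 = 154 kips.
Bearing governs: 154 kips.

154 kips (bearing governs)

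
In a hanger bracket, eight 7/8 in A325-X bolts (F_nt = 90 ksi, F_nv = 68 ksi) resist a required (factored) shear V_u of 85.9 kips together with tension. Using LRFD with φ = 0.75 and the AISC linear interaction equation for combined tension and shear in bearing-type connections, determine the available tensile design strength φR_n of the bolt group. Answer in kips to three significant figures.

308 kips

A_b = π·0.875²/4 = 0.6013 in²; f_rv = 85.9 / (8 × 0.6013) = 17.86 ksi.
F'_nt = 1.3 F_nt − (F_nt / φF_nv) f_rv = 1.3·90 − (90/(0.75·68))·17.86 = 85.49 ksi, capped at F_nt → F'_nt = 85.49 ksi.
R_n = F'_nt · A_b · n = 85.49 × 0.6013 × 8 = 411.2 kips.
Design strength φR_n = 0.75 × 411.2 = 308 kips.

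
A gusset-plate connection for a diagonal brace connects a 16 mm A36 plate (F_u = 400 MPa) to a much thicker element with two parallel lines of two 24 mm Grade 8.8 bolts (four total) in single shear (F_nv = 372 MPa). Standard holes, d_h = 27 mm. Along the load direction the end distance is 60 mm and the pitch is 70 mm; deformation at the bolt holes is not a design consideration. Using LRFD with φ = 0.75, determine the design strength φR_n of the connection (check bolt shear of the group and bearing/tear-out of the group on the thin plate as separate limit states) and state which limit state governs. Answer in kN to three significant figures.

505 kN (bolt shear governs)

Bolt shear: A_b = π·24²/4 = 452.4 mm²; R_n = 372 × 452.4 × 4 × 1 / 1000 = 673.2 kN → 0.75 × 673.2 = 505 kN.
Bearing (1.5 l_c t F_u ≤ 3.0 d t F_u): upper limit = 3.0·24·16·400 / 1000 = 460.8 kN.
  Edge l_c = 60 − 27/2 = 46.5 → r_n = 446.4 kN; interior l_c = 70 − 27 = 43 → r_n = 412.8 kN.
  R_n,bearing = 2·446.4 + 2·412.8 = 1718 kN → 0.75 × 1718 = 1290 kN.
Bolt shear governs: 505 kN.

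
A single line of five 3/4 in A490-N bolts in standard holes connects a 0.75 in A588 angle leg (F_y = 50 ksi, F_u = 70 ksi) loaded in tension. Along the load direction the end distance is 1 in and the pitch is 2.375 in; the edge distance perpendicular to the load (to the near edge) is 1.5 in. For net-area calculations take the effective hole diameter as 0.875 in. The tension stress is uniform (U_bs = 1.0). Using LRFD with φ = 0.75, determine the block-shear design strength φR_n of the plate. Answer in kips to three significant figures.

197 kips

Shear plane L_v = 1 + 4·2.375 = 10.5 in; A_gv = 10.5 × 0.75 = 7.875 in².
A_nv = (10.5 − 4.5·0.875) × 0.75 = 4.922 in².
A_nt = (1.5 − 0.5·0.875) × 0.75 = 0.7969 in².
0.6 F_u A_nv = 206.7 kips; 0.6 F_y A_gv = 236.2 kips → shear rupture governs the shear term.
R_n = 206.7 + 1.0 × 70 × 0.7969 = 262.5 kips.
Design strength φR_n = 0.75 × 262.5 = 197 kips.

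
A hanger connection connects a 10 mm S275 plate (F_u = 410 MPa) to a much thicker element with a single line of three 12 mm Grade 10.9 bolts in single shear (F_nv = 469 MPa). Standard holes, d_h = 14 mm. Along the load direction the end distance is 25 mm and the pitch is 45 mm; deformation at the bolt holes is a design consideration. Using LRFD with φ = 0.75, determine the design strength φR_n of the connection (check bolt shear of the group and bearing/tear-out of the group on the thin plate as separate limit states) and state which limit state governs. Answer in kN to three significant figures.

Bolt shear: A_b = π·12²/4 = 113.1 mm²; R_n = 469 × 113.1 × 3 × 1 / 1000 = 159.1 kN → 0.75 × 159.1 = 119 kN.
Bearing (1.2 l_c t F_u ≤ 2.4 d t F_u): upper limit = 2.4·12·10·410 / 1000 = 118.1 kN.
  Edge l_c = 25 − 14/2 = 18 → r_n = 88.56 kN; interior l_c = 45 − 14 = 31 → r_n = 118.1 kN.
  R_n,bearing = 1·88.56 + 2·118.1 = 324.7 kN → 0.75 × 324.7 = 244 kN.
Bolt shear governs: 119 kN.

119 kN (bolt shear governs)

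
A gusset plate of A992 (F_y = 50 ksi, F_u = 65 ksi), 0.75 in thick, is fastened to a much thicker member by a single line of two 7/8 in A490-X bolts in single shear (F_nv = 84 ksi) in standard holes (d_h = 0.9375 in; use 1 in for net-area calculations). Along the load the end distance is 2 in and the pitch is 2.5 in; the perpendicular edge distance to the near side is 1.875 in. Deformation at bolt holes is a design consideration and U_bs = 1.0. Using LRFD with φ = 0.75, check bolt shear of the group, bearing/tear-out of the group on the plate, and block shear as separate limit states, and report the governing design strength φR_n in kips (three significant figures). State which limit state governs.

Bolt shear: A_b = π·0.875²/4 = 0.6013 in²; R_n = 84 × 0.6013 × 2 × 1 = 101 kips → 0.75 × 101 = 75.8 kips.
Bearing: edge l_c = 1.531, r_n = 89.58 kips; interior l_c = 1.562, r_n = 91.41 kips; R_n = 89.58 + 1·91.41 = 181 kips → 136 kips.
Block shear: A_gv = 3.375, A_nv = 2.25, A_nt = 1.031 in²; R_n = min(0.6F_uA_nv, 0.6F_yA_gv) + U_bs·F_u·A_nt = 154.8 kips → 116 kips.
Bolt shear governs: 75.8 kips.

75.8 kips (bolt shear governs)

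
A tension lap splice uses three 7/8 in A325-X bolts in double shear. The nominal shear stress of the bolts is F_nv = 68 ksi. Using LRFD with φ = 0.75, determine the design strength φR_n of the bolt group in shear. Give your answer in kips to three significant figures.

184 kips

A_b = π × 0.875² / 4 = 0.6013 in².
R_n = F_nv · A_b · n · n_s = 68 × 0.6013 × 3 × 2 = 245.3 kips.
Design strength φR_n = 0.75 × 245.3 = 184 kips.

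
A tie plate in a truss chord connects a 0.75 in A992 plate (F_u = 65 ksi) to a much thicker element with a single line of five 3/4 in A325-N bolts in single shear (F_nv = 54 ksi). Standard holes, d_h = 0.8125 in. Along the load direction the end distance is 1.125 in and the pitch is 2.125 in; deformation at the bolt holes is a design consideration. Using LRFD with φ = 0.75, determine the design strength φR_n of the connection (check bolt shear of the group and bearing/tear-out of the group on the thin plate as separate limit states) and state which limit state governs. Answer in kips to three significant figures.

Bolt shear: A_b = π·0.75²/4 = 0.4418 in²; R_n = 54 × 0.4418 × 5 × 1 = 119.3 kips → 0.75 × 119.3 = 89.5 kips.
Bearing (1.2 l_c t F_u ≤ 2.4 d t F_u): upper limit = 2.4·0.75·0.75·65 = 87.75 kips.
  Edge l_c = 1.125 − 0.8125/2 = 0.7188 → r_n = 42.05 kips; interior l_c = 2.125 − 0.8125 = 1.312 → r_n = 76.78 kips.
  R_n,bearing = 1·42.05 + 4·76.78 = 349.2 kips → 0.75 × 349.2 = 262 kips.
Bolt shear governs: 89.5 kips.

89.5 kips (bolt shear governs)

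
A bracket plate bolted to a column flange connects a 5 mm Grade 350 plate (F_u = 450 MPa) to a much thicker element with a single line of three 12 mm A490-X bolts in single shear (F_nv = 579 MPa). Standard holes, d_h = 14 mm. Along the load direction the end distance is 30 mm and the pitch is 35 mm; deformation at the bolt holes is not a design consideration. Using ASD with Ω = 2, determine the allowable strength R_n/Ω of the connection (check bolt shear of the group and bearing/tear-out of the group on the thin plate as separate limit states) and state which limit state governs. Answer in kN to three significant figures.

98.2 kN (bolt shear governs)

Bolt shear: A_b = π·12²/4 = 113.1 mm²; R_n = 579 × 113.1 × 3 × 1 / 1000 = 196.5 kN → 196.5 / 2 = 98.2 kN.
Bearing (1.5 l_c t F_u ≤ 3.0 d t F_u): upper limit = 3.0·12·5·450 / 1000 = 81 kN.
  Edge l_c = 30 − 14/2 = 23 → r_n = 77.62 kN; interior l_c = 35 − 14 = 21 → r_n = 70.88 kN.
  R_n,bearing = 1·77.62 + 2·70.88 = 219.4 kN → 219.4 / 2 = 110 kN.
Bolt shear governs: 98.2 kN.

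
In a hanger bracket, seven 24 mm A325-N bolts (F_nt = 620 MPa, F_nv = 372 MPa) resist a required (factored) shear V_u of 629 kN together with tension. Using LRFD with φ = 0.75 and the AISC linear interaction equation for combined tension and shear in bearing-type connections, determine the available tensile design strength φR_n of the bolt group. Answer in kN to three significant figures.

A_b = π·24²/4 = 452.4 mm²; f_rv = 629 × 1000 / (7 × 452.4) = 198.6 MPa.
F'_nt = 1.3 F_nt − (F_nt / φF_nv) f_rv = 1.3·620 − (620/(0.75·372))·198.6 = 364.6 MPa, capped at F_nt → F'_nt = 364.6 MPa.
R_n = F'_nt · A_b · n = 364.6 × 452.4 × 7 / 1000 = 1155 kN.
Design strength φR_n = 0.75 × 1155 = 866 kN.

866 kN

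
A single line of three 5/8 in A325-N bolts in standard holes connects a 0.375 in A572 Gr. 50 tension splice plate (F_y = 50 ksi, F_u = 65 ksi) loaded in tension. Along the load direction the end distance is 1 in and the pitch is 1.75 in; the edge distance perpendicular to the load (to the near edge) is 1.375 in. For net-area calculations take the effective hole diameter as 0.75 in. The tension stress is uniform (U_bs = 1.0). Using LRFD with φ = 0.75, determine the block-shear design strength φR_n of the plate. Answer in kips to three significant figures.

47.1 kips

Shear plane L_v = 1 + 2·1.75 = 4.5 in; A_gv = 4.5 × 0.375 = 1.688 in².
A_nv = (4.5 − 2.5·0.75) × 0.375 = 0.9844 in².
A_nt = (1.375 − 0.5·0.75) × 0.375 = 0.375 in².
0.6 F_u A_nv = 38.39 kips; 0.6 F_y A_gv = 50.62 kips → shear rupture governs the shear term.
R_n = 38.39 + 1.0 × 65 × 0.375 = 62.77 kips.
Design strength φR_n = 0.75 × 62.77 = 47.1 kips.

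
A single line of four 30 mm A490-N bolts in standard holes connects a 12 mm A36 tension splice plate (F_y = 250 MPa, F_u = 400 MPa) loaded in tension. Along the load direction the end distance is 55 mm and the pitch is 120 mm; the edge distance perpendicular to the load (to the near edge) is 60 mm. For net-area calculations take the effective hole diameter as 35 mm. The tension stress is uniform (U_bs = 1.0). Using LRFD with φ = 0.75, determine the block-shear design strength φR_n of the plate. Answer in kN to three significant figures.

713 kN

Shear plane L_v = 55 + 3·120 = 415 mm; A_gv = 415 × 12 = 4980 mm².
A_nv = (415 − 3.5·35) × 12 = 3510 mm².
A_nt = (60 − 0.5·35) × 12 = 510 mm².
0.6 F_u A_nv = 842.4 kN; 0.6 F_y A_gv = 747 kN → shear yielding governs the shear term.
R_n = 747 + 1.0 × 400 × 510 / 1000 = 951 kN.
Design strength φR_n = 0.75 × 951 = 713 kN.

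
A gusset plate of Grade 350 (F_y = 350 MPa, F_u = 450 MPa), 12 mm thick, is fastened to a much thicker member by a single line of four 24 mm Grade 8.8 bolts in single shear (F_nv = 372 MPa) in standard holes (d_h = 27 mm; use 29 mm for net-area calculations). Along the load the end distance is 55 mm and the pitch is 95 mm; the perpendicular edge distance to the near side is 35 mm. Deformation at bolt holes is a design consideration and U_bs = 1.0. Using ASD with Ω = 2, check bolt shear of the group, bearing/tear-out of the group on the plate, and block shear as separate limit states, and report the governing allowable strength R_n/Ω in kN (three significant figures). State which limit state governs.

337 kN (bolt shear governs)

Bolt shear: A_b = π·24²/4 = 452.4 mm²; R_n = 372 × 452.4 × 4 × 1 / 1000 = 673.2 kN → 673.2 / 2 = 337 kN.
Bearing: edge l_c = 41.5, r_n = 268.9 kN; interior l_c = 68, r_n = 311 kN; R_n = 268.9 + 3·311 = 1202 kN → 601 kN.
Block shear: A_gv = 4080, A_nv = 2862, A_nt = 246 mm²; R_n = min(0.6F_uA_nv, 0.6F_yA_gv) + U_bs·F_u·A_nt = 883.4 kN → 442 kN.
Bolt shear governs: 337 kN.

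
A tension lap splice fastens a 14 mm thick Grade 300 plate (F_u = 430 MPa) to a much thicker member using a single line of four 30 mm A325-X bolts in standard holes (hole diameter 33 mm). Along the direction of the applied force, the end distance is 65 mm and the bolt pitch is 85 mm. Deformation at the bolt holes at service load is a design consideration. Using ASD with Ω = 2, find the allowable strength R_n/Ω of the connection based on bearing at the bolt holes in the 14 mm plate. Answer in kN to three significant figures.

739 kN

Per bolt r_n = 1.2 l_c t F_u ≤ 2.4 d t F_u; upper limit = 2.4 × 30 × 14 × 430 / 1000 = 433.4 kN.
Edge bolt: l_c = 65 − 33/2 = 48.5 mm → 1.2 × 48.5 × 14 × 430 / 1000 = 350.4 → r_n = 350.4 kN.
Interior bolts: l_c = 85 − 33 = 52 mm → 1.2 × 52 × 14 × 430 / 1000 = 375.6 → r_n = 375.6 kN.
R_n = 1 × 350.4 + 3 × 375.6 = 1477 kN.
Allowable strength R_n/Ω = 1477 / 2 = 739 kN.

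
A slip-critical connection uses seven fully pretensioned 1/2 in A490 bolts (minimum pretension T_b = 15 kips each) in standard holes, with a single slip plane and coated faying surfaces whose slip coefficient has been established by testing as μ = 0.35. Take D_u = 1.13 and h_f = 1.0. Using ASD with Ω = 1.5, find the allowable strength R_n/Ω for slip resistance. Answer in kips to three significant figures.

27.7 kips

R_n = μ · D_u · h_f · T_b · n_s · n_b = 0.35 × 1.13 × 1.0 × 15 × 1 × 7 = 41.53 kips.
Allowable strength R_n/Ω = 41.53 / 1.5 = 27.7 kips.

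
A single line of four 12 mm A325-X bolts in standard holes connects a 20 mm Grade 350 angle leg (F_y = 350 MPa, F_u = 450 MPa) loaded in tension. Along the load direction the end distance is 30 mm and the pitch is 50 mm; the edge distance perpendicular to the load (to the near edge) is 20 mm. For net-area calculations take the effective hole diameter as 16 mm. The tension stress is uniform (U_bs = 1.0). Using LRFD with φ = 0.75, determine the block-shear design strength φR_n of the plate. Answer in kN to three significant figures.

Shear plane L_v = 30 + 3·50 = 180 mm; A_gv = 180 × 20 = 3600 mm².
A_nv = (180 − 3.5·16) × 20 = 2480 mm².
A_nt = (20 − 0.5·16) × 20 = 240 mm².
0.6 F_u A_nv = 669.6 kN; 0.6 F_y A_gv = 756 kN → shear rupture governs the shear term.
R_n = 669.6 + 1.0 × 450 × 240 / 1000 = 777.6 kN.
Design strength φR_n = 0.75 × 777.6 = 583 kN.

583 kN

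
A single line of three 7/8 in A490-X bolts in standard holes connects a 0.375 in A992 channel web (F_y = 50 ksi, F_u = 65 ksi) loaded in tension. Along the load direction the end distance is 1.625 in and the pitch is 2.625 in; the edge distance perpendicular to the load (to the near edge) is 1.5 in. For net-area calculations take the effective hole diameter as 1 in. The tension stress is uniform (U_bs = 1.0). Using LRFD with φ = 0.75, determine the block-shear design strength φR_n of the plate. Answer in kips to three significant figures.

Shear plane L_v = 1.625 + 2·2.625 = 6.875 in; A_gv = 6.875 × 0.375 = 2.578 in².
A_nv = (6.875 − 2.5·1) × 0.375 = 1.641 in².
A_nt = (1.5 − 0.5·1) × 0.375 = 0.375 in².
0.6 F_u A_nv = 63.98 kips; 0.6 F_y A_gv = 77.34 kips → shear rupture governs the shear term.
R_n = 63.98 + 1.0 × 65 × 0.375 = 88.36 kips.
Design strength φR_n = 0.75 × 88.36 = 66.3 kips.

66.3 kips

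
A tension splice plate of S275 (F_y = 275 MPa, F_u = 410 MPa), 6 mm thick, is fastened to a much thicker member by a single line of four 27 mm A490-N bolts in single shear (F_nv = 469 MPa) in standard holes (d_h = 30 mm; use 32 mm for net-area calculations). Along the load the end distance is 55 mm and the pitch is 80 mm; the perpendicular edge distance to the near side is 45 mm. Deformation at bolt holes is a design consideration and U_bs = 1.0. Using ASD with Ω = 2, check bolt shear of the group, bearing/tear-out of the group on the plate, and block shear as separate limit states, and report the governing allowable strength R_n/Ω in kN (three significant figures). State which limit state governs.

Bolt shear: A_b = π·27²/4 = 572.6 mm²; R_n = 469 × 572.6 × 4 × 1 / 1000 = 1074 kN → 1074 / 2 = 537 kN.
Bearing: edge l_c = 40, r_n = 118.1 kN; interior l_c = 50, r_n = 147.6 kN; R_n = 118.1 + 3·147.6 = 560.9 kN → 280 kN.
Block shear: A_gv = 1770, A_nv = 1098, A_nt = 174 mm²; R_n = min(0.6F_uA_nv, 0.6F_yA_gv) + U_bs·F_u·A_nt = 341.4 kN → 171 kN.
Block shear governs: 171 kN.

171 kN (block shear governs)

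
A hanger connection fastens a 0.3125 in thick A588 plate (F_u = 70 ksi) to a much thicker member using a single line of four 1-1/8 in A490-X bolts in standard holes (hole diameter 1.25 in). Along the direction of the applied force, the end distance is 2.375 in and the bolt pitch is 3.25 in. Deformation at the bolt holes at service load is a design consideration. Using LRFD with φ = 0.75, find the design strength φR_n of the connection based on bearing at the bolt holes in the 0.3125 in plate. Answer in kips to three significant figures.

153 kips

Per bolt r_n = 1.2 l_c t F_u ≤ 2.4 d t F_u; upper limit = 2.4 × 1.125 × 0.3125 × 70 = 59.06 kips.
Edge bolt: l_c = 2.375 − 1.25/2 = 1.75 in → 1.2 × 1.75 × 0.3125 × 70 = 45.94 → r_n = 45.94 kips.
Interior bolts: l_c = 3.25 − 1.25 = 2 in → 1.2 × 2 × 0.3125 × 70 = 52.5 → r_n = 52.5 kips.
R_n = 1 × 45.94 + 3 × 52.5 = 203.4 kips.
Design strength φR_n = 0.75 × 203.4 = 153 kips.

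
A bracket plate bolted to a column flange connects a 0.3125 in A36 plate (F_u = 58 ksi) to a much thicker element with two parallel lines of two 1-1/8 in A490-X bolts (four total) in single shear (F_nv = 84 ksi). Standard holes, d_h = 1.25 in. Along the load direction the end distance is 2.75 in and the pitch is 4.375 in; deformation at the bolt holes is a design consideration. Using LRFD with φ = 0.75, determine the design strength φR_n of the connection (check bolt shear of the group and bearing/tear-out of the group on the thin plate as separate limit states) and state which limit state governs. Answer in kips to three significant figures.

143 kips (bearing governs)

Bolt shear: A_b = π·1.125²/4 = 0.994 in²; R_n = 84 × 0.994 × 4 × 1 = 334 kips → 0.75 × 334 = 250 kips.
Bearing (1.2 l_c t F_u ≤ 2.4 d t F_u): upper limit = 2.4·1.125·0.3125·58 = 48.94 kips.
  Edge l_c = 2.75 − 1.25/2 = 2.125 → r_n = 46.22 kips; interior l_c = 4.375 − 1.25 = 3.125 → r_n = 48.94 kips.
  R_n,bearing = 2·46.22 + 2·48.94 = 190.3 kips → 0.75 × 190.3 = 143 kips.
Bearing governs: 143 kips.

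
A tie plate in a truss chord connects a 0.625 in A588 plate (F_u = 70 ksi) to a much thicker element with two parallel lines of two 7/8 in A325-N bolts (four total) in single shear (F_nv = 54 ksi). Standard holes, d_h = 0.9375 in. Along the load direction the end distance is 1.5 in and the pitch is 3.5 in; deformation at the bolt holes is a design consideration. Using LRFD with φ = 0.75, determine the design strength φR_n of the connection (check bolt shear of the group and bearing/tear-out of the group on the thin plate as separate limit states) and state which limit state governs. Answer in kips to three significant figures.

97.4 kips (bolt shear governs)

Bolt shear: A_b = π·0.875²/4 = 0.6013 in²; R_n = 54 × 0.6013 × 4 × 1 = 129.9 kips → 0.75 × 129.9 = 97.4 kips.
Bearing (1.2 l_c t F_u ≤ 2.4 d t F_u): upper limit = 2.4·0.875·0.625·70 = 91.88 kips.
  Edge l_c = 1.5 − 0.9375/2 = 1.031 → r_n = 54.14 kips; interior l_c = 3.5 − 0.9375 = 2.562 → r_n = 91.88 kips.
  R_n,bearing = 2·54.14 + 2·91.88 = 292 kips → 0.75 × 292 = 219 kips.
Bolt shear governs: 97.4 kips.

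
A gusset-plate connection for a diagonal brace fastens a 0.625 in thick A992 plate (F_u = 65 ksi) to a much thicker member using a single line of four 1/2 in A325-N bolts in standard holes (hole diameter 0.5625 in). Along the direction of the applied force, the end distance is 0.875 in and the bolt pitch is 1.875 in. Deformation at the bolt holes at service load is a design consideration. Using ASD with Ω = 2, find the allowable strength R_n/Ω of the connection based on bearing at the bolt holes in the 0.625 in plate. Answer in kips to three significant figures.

87.6 kips

Per bolt r_n = 1.2 l_c t F_u ≤ 2.4 d t F_u; upper limit = 2.4 × 0.5 × 0.625 × 65 = 48.75 kips.
Edge bolt: l_c = 0.875 − 0.5625/2 = 0.5938 in → 1.2 × 0.5938 × 0.625 × 65 = 28.95 → r_n = 28.95 kips.
Interior bolts: l_c = 1.875 − 0.5625 = 1.312 in → 1.2 × 1.312 × 0.625 × 65 = 63.98 → r_n = 48.75 kips.
R_n = 1 × 28.95 + 3 × 48.75 = 175.2 kips.
Allowable strength R_n/Ω = 175.2 / 2 = 87.6 kips.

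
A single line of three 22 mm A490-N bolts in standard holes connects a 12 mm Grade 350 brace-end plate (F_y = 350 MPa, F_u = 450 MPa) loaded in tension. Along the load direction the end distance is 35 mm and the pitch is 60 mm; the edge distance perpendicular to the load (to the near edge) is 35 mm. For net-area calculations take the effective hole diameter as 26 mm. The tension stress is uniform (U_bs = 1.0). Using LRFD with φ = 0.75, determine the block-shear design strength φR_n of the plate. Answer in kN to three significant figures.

308 kN

Shear plane L_v = 35 + 2·60 = 155 mm; A_gv = 155 × 12 = 1860 mm².
A_nv = (155 − 2.5·26) × 12 = 1080 mm².
A_nt = (35 − 0.5·26) × 12 = 264 mm².
0.6 F_u A_nv = 291.6 kN; 0.6 F_y A_gv = 390.6 kN → shear rupture governs the shear term.
R_n = 291.6 + 1.0 × 450 × 264 / 1000 = 410.4 kN.
Design strength φR_n = 0.75 × 410.4 = 308 kN.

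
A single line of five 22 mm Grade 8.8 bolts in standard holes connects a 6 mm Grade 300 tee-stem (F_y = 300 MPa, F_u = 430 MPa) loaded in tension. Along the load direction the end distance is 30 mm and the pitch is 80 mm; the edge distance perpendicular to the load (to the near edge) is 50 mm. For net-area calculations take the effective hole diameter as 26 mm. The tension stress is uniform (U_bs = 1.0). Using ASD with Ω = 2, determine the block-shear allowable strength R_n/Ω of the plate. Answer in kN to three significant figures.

Shear plane L_v = 30 + 4·80 = 350 mm; A_gv = 350 × 6 = 2100 mm².
A_nv = (350 − 4.5·26) × 6 = 1398 mm².
A_nt = (50 − 0.5·26) × 6 = 222 mm².
0.6 F_u A_nv = 360.7 kN; 0.6 F_y A_gv = 378 kN → shear rupture governs the shear term.
R_n = 360.7 + 1.0 × 430 × 222 / 1000 = 456.1 kN.
Allowable strength R_n/Ω = 456.1 / 2 = 228 kN.

228 kN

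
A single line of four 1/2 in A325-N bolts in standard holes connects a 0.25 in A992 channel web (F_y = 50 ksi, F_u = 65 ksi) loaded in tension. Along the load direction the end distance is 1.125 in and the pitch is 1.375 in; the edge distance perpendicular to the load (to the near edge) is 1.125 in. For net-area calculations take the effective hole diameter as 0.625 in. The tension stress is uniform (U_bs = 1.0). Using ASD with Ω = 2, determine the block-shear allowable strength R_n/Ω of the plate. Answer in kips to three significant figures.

Shear plane L_v = 1.125 + 3·1.375 = 5.25 in; A_gv = 5.25 × 0.25 = 1.312 in².
A_nv = (5.25 − 3.5·0.625) × 0.25 = 0.7656 in².
A_nt = (1.125 − 0.5·0.625) × 0.25 = 0.2031 in².
0.6 F_u A_nv = 29.86 kips; 0.6 F_y A_gv = 39.38 kips → shear rupture governs the shear term.
R_n = 29.86 + 1.0 × 65 × 0.2031 = 43.06 kips.
Allowable strength R_n/Ω = 43.06 / 2 = 21.5 kips.

21.5 kips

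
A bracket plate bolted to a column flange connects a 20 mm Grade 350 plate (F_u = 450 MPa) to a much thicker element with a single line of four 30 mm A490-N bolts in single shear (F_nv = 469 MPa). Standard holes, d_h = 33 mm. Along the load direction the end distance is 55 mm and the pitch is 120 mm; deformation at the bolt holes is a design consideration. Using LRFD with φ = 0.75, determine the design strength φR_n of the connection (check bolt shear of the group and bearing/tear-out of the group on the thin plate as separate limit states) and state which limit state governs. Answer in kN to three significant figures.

Bolt shear: A_b = π·30²/4 = 706.9 mm²; R_n = 469 × 706.9 × 4 × 1 / 1000 = 1326 kN → 0.75 × 1326 = 995 kN.
Bearing (1.2 l_c t F_u ≤ 2.4 d t F_u): upper limit = 2.4·30·20·450 / 1000 = 648 kN.
  Edge l_c = 55 − 33/2 = 38.5 → r_n = 415.8 kN; interior l_c = 120 − 33 = 87 → r_n = 648 kN.
  R_n,bearing = 1·415.8 + 3·648 = 2360 kN → 0.75 × 2360 = 1770 kN.
Bolt shear governs: 995 kN.

995 kN (bolt shear governs)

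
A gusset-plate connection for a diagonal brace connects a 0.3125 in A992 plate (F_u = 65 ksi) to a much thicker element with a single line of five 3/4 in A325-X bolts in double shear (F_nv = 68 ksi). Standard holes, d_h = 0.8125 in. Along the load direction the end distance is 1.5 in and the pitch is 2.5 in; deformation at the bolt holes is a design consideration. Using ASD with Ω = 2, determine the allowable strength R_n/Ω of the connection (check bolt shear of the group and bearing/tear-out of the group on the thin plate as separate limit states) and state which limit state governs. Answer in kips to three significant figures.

Bolt shear: A_b = π·0.75²/4 = 0.4418 in²; R_n = 68 × 0.4418 × 5 × 2 = 300.4 kips → 300.4 / 2 = 150 kips.
Bearing (1.2 l_c t F_u ≤ 2.4 d t F_u): upper limit = 2.4·0.75·0.3125·65 = 36.56 kips.
  Edge l_c = 1.5 − 0.8125/2 = 1.094 → r_n = 26.66 kips; interior l_c = 2.5 − 0.8125 = 1.688 → r_n = 36.56 kips.
  R_n,bearing = 1·26.66 + 4·36.56 = 172.9 kips → 172.9 / 2 = 86.5 kips.
Bearing governs: 86.5 kips.

86.5 kips (bearing governs)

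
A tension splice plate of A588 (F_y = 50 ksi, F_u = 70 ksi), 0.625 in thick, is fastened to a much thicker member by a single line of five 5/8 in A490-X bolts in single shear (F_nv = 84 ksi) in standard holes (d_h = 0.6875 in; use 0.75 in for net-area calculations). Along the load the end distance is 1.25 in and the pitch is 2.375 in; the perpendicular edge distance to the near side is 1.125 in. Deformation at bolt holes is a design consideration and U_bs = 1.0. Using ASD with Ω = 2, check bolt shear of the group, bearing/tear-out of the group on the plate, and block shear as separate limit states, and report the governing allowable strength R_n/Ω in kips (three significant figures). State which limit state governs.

Bolt shear: A_b = π·0.625²/4 = 0.3068 in²; R_n = 84 × 0.3068 × 5 × 1 = 128.9 kips → 128.9 / 2 = 64.4 kips.
Bearing: edge l_c = 0.9062, r_n = 47.58 kips; interior l_c = 1.688, r_n = 65.62 kips; R_n = 47.58 + 4·65.62 = 310.1 kips → 155 kips.
Block shear: A_gv = 6.719, A_nv = 4.609, A_nt = 0.4688 in²; R_n = min(0.6F_uA_nv, 0.6F_yA_gv) + U_bs·F_u·A_nt = 226.4 kips → 113 kips.
Bolt shear governs: 64.4 kips.

64.4 kips (bolt shear governs)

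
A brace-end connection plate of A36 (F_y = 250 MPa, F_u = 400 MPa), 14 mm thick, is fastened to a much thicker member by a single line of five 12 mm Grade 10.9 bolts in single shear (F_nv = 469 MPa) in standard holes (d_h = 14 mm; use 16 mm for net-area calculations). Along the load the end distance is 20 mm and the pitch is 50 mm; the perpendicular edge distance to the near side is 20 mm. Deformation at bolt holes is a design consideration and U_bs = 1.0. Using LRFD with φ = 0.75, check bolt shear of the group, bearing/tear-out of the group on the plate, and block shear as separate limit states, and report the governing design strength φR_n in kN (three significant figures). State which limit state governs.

199 kN (bolt shear governs)

Bolt shear: A_b = π·12²/4 = 113.1 mm²; R_n = 469 × 113.1 × 5 × 1 / 1000 = 265.2 kN → 0.75 × 265.2 = 199 kN.
Bearing: edge l_c = 13, r_n = 87.36 kN; interior l_c = 36, r_n = 161.3 kN; R_n = 87.36 + 4·161.3 = 732.5 kN → 549 kN.
Block shear: A_gv = 3080, A_nv = 2072, A_nt = 168 mm²; R_n = min(0.6F_uA_nv, 0.6F_yA_gv) + U_bs·F_u·A_nt = 529.2 kN → 397 kN.
Bolt shear governs: 199 kN.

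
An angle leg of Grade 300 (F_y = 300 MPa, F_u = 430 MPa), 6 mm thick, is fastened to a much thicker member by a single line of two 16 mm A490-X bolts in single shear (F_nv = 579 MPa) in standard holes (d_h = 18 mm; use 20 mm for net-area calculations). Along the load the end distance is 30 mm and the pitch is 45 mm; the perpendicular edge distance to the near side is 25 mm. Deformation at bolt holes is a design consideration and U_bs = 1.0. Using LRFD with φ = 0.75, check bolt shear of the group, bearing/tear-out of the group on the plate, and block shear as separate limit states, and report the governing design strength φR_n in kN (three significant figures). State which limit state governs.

81.3 kN (block shear governs)

Bolt shear: A_b = π·16²/4 = 201.1 mm²; R_n = 579 × 201.1 × 2 × 1 / 1000 = 232.8 kN → 0.75 × 232.8 = 175 kN.
Bearing: edge l_c = 21, r_n = 65.02 kN; interior l_c = 27, r_n = 83.59 kN; R_n = 65.02 + 1·83.59 = 148.6 kN → 111 kN.
Block shear: A_gv = 450, A_nv = 270, A_nt = 90 mm²; R_n = min(0.6F_uA_nv, 0.6F_yA_gv) + U_bs·F_u·A_nt = 108.4 kN → 81.3 kN.
Block shear governs: 81.3 kN.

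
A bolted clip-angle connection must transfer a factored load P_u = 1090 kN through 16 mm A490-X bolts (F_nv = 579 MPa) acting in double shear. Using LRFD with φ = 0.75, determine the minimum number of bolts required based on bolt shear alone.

7 bolts

A_b = π·16²/4 = 201.1 mm².
Per-bolt design strength φR_n = 0.75 × 579 × 201.1 × 2 / 1000 = 174.6 kN.
n ≥ 1090 / 174.6 = 6.242 → use 7 bolts.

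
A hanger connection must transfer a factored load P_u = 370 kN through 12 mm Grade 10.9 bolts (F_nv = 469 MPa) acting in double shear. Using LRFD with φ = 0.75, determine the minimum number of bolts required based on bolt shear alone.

5 bolts

A_b = π·12²/4 = 113.1 mm².
Per-bolt design strength φR_n = 0.75 × 469 × 113.1 × 2 / 1000 = 79.56 kN.
n ≥ 370 / 79.56 = 4.65 → use 5 bolts.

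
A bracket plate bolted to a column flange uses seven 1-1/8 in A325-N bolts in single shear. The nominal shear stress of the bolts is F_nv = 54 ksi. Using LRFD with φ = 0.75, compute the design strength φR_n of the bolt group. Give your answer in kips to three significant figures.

A_b = π × 1.125² / 4 = 0.994 in².
R_n = F_nv · A_b · n · n_s = 54 × 0.994 × 7 × 1 = 375.7 kips.
Design strength φR_n = 0.75 × 375.7 = 282 kips.

282 kips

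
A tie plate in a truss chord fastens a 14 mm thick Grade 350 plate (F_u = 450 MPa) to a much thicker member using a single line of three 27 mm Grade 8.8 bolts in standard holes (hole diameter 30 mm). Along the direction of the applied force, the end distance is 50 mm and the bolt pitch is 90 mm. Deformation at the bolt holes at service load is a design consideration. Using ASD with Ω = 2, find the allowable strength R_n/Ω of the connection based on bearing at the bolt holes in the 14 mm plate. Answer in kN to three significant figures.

541 kN

Per bolt r_n = 1.2 l_c t F_u ≤ 2.4 d t F_u; upper limit = 2.4 × 27 × 14 × 450 / 1000 = 408.2 kN.
Edge bolt: l_c = 50 − 30/2 = 35 mm → 1.2 × 35 × 14 × 450 / 1000 = 264.6 → r_n = 264.6 kN.
Interior bolts: l_c = 90 − 30 = 60 mm → 1.2 × 60 × 14 × 450 / 1000 = 453.6 → r_n = 408.2 kN.
R_n = 1 × 264.6 + 2 × 408.2 = 1081 kN.
Allowable strength R_n/Ω = 1081 / 2 = 541 kN.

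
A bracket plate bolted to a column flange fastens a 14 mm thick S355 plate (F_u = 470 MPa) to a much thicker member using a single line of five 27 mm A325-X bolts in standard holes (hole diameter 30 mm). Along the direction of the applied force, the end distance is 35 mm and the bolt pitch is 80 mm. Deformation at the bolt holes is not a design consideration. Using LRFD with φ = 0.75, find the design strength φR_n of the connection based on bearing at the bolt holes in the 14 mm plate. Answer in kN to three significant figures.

Per bolt r_n = 1.5 l_c t F_u ≤ 3.0 d t F_u; upper limit = 3.0 × 27 × 14 × 470 / 1000 = 533 kN.
Edge bolt: l_c = 35 − 30/2 = 20 mm → 1.5 × 20 × 14 × 470 / 1000 = 197.4 → r_n = 197.4 kN.
Interior bolts: l_c = 80 − 30 = 50 mm → 1.5 × 50 × 14 × 470 / 1000 = 493.5 → r_n = 493.5 kN.
R_n = 1 × 197.4 + 4 × 493.5 = 2171 kN.
Design strength φR_n = 0.75 × 2171 = 1630 kN.

1630 kN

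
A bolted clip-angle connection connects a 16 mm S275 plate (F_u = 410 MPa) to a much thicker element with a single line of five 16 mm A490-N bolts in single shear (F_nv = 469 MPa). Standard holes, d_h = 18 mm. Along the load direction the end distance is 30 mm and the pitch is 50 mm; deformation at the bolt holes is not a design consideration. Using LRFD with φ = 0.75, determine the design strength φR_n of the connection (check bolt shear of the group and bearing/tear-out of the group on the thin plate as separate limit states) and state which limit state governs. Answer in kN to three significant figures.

Bolt shear: A_b = π·16²/4 = 201.1 mm²; R_n = 469 × 201.1 × 5 × 1 / 1000 = 471.5 kN → 0.75 × 471.5 = 354 kN.
Bearing (1.5 l_c t F_u ≤ 3.0 d t F_u): upper limit = 3.0·16·16·410 / 1000 = 314.9 kN.
  Edge l_c = 30 − 18/2 = 21 → r_n = 206.6 kN; interior l_c = 50 − 18 = 32 → r_n = 314.9 kN.
  R_n,bearing = 1·206.6 + 4·314.9 = 1466 kN → 0.75 × 1466 = 1100 kN.
Bolt shear governs: 354 kN.

354 kN (bolt shear governs)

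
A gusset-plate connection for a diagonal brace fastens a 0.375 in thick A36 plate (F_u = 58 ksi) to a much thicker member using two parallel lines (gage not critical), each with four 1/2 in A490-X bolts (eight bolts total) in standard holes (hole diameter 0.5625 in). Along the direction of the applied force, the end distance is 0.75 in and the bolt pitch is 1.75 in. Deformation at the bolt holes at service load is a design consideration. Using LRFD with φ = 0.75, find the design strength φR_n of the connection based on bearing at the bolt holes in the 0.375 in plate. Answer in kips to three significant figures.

136 kips

Per bolt r_n = 1.2 l_c t F_u ≤ 2.4 d t F_u; upper limit = 2.4 × 0.5 × 0.375 × 58 = 26.1 kips.
Edge bolt: l_c = 0.75 − 0.5625/2 = 0.4688 in → 1.2 × 0.4688 × 0.375 × 58 = 12.23 → r_n = 12.23 kips.
Interior bolts: l_c = 1.75 − 0.5625 = 1.188 in → 1.2 × 1.188 × 0.375 × 58 = 30.99 → r_n = 26.1 kips.
R_n = 2 × 12.23 + 6 × 26.1 = 181.1 kips.
Design strength φR_n = 0.75 × 181.1 = 136 kips.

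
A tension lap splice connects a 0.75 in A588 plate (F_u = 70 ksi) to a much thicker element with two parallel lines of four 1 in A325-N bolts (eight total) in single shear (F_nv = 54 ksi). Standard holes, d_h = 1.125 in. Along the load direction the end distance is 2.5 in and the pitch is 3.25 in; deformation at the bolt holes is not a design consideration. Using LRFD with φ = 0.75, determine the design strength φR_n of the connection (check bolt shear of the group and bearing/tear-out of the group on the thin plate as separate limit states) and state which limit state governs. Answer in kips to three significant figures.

254 kips (bolt shear governs)

Bolt shear: A_b = π·1²/4 = 0.7854 in²; R_n = 54 × 0.7854 × 8 × 1 = 339.3 kips → 0.75 × 339.3 = 254 kips.
Bearing (1.5 l_c t F_u ≤ 3.0 d t F_u): upper limit = 3.0·1·0.75·70 = 157.5 kips.
  Edge l_c = 2.5 − 1.125/2 = 1.938 → r_n = 152.6 kips; interior l_c = 3.25 − 1.125 = 2.125 → r_n = 157.5 kips.
  R_n,bearing = 2·152.6 + 6·157.5 = 1250 kips → 0.75 × 1250 = 938 kips.
Bolt shear governs: 254 kips.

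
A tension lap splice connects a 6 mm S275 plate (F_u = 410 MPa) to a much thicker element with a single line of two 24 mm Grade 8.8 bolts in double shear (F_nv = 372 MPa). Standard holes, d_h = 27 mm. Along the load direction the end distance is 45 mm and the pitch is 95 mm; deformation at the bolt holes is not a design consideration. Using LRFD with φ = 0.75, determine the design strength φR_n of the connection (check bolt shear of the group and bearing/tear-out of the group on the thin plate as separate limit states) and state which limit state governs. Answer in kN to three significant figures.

Bolt shear: A_b = π·24²/4 = 452.4 mm²; R_n = 372 × 452.4 × 2 × 2 / 1000 = 673.2 kN → 0.75 × 673.2 = 505 kN.
Bearing (1.5 l_c t F_u ≤ 3.0 d t F_u): upper limit = 3.0·24·6·410 / 1000 = 177.1 kN.
  Edge l_c = 45 − 27/2 = 31.5 → r_n = 116.2 kN; interior l_c = 95 − 27 = 68 → r_n = 177.1 kN.
  R_n,bearing = 1·116.2 + 1·177.1 = 293.4 kN → 0.75 × 293.4 = 220 kN.
Bearing governs: 220 kN.

220 kN (bearing governs)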